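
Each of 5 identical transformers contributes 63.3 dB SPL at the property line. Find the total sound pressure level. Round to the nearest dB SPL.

70 dB SPL

N identical incoherent sources raise the level by 10·log₁₀ N.
L_total = 63.3 + 10·log₁₀(5) = 63.3 + 6.990 = 70.29 dB SPL.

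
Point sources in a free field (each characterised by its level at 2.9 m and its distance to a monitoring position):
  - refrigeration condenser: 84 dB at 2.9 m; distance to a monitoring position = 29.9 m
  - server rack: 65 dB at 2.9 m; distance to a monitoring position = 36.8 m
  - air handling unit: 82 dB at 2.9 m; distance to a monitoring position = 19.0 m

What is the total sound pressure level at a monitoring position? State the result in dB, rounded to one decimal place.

67.8 dB

Apply inverse-square spreading to bring every level to the receiver, then sum 10^(L/10).
refrigeration condenser: 84 − 20·log₁₀(29.9/2.9) = 84 − 20.27 = 63.73 dB.
server rack: 65 − 20·log₁₀(36.8/2.9) = 65 − 22.07 = 42.93 dB.
air handling unit: 82 − 20·log₁₀(19.0/2.9) = 82 − 16.33 = 65.67 dB.
Σ 10^(L/10) = 6.075e+06 → L_total = 10·log₁₀(6.075e+06) = 67.84 dB.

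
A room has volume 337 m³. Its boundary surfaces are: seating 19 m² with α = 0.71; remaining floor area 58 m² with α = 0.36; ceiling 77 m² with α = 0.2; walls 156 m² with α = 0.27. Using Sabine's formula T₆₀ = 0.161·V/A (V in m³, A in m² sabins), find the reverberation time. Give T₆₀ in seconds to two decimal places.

0.59 s

A = Σ Sᵢαᵢ = 19·0.71 + 58·0.36 + 77·0.2 + 156·0.27 = 91.89 m².
T₆₀ = 0.161·V/A = 0.161·337/91.89 = 0.590 s.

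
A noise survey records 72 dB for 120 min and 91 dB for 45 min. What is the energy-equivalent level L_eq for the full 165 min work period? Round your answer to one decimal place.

85.5 dB

L_eq = 10·log₁₀[(1/T)·Σ tᵢ·10^(Lᵢ/10)] with T = 165 min.
Σ tᵢ·10^(Lᵢ/10) = 120·10^(72/10) + 45·10^(91/10) = 5.855e+10.
L_eq = 10·log₁₀(5.855e+10/165) = 85.50 dB.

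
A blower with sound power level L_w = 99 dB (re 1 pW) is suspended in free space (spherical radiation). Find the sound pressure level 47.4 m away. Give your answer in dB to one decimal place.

Free-field spherical radiation: L_p = L_w − 10·log₁₀(4π·r²), r = 47.4 m.
4π·r² = 2.823e+04 m², 10·log₁₀ of that is 44.508 dB.
L_p = 99 − 44.508 = 54.49 dB.

54.5 dB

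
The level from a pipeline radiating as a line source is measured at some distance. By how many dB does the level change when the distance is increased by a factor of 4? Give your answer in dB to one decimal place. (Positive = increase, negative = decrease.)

A line source loses 3 dB per doubling of distance; generally ΔL = −10·log₁₀(r₂/r₁).
ΔL = −10·log₁₀(4) = -6.02 dB.

-6.0 dB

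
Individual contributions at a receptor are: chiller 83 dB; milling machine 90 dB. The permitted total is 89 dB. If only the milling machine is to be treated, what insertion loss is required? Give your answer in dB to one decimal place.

Everything except the milling machine sums to 10^(83/10) = 1.995e+08 in linear terms, 83.00 dB.
To meet 89 dB overall, the treated milling machine may contribute at most 10^(89/10) − 1.995e+08 = 5.948e+08, i.e. 87.74 dB.
Required insertion loss = 90 − 87.74 = 2.26 dB.

2.3 dB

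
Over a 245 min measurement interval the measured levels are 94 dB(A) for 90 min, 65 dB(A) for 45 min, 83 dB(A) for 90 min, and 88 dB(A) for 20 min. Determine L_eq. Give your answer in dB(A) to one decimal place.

L_eq = 10·log₁₀[(1/T)·Σ tᵢ·10^(Lᵢ/10)] with T = 245 min.
Σ tᵢ·10^(Lᵢ/10) = 90·10^(94/10) + 45·10^(65/10) + 90·10^(83/10) + 20·10^(88/10) = 2.568e+11.
L_eq = 10·log₁₀(2.568e+11/245) = 90.20 dB(A).

90.2 dB(A)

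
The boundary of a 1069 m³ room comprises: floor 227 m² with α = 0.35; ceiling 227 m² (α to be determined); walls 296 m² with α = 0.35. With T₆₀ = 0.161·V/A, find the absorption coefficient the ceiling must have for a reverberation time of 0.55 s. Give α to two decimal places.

From T₆₀ = 0.161·V/A, the target T₆₀ = 0.55 s needs A = 0.161·1069/0.55 = 312.93 m².
Absorption from the other surfaces = 227·0.35 + 296·0.35 = 183.05 m², so the ceiling must supply 129.88 m² over 227 m².
α = 129.88/227 = 0.572.

0.57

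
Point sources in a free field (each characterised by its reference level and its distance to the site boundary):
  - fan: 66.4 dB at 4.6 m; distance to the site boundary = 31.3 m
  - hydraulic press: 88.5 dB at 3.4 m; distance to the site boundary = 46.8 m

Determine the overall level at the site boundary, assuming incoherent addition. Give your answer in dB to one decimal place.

Apply inverse-square spreading to bring every level to the receiver, then sum 10^(L/10).
fan: 66.4 − 20·log₁₀(31.3/4.6) = 66.4 − 16.66 = 49.74 dB.
hydraulic press: 88.5 − 20·log₁₀(46.8/3.4) = 88.5 − 22.78 = 65.72 dB.
Σ 10^(L/10) = 3.831e+06 → L_total = 10·log₁₀(3.831e+06) = 65.83 dB.

65.8 dB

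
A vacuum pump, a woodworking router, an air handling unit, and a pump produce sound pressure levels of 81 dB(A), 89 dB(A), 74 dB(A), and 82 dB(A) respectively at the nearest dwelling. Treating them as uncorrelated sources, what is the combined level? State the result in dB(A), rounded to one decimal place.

90.4 dB(A)

For uncorrelated sources the intensities add, so convert each level to linear form, sum, and take 10·log₁₀ of the total.
Σ 10^(L/10) = 10^(81/10) + 10^(89/10) + 10^(74/10) + 10^(82/10) = 1.104e+09.
L_total = 10·log₁₀(1.104e+09) = 90.43 dB(A).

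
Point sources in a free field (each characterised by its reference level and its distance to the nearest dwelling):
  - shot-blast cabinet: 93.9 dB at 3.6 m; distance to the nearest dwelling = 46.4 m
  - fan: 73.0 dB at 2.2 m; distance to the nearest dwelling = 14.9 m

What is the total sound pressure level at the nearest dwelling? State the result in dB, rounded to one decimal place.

Propagate each source to the receiver with L = L_ref − 20·log₁₀(r/r_ref), then add intensities.
shot-blast cabinet: 93.9 − 20·log₁₀(46.4/3.6) = 93.9 − 22.20 = 71.70 dB.
fan: 73.0 − 20·log₁₀(14.9/2.2) = 73.0 − 16.62 = 56.38 dB.
Σ 10^(L/10) = 1.521e+07 → L_total = 10·log₁₀(1.521e+07) = 71.82 dB.

71.8 dB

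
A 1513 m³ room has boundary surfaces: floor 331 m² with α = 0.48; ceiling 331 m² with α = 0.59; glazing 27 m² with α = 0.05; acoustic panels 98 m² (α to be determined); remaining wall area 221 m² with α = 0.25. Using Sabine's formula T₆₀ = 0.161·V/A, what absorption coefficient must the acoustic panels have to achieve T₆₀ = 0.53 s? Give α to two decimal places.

A = 0.161·V/T₆₀ = 0.161·1513/0.53 = 459.61 m² sabins.
Absorption from the other surfaces = 331·0.48 + 331·0.59 + 27·0.05 + 221·0.25 = 410.77 m², so the acoustic panels must supply 48.84 m² over 98 m².
α = 48.84/98 = 0.498.

0.50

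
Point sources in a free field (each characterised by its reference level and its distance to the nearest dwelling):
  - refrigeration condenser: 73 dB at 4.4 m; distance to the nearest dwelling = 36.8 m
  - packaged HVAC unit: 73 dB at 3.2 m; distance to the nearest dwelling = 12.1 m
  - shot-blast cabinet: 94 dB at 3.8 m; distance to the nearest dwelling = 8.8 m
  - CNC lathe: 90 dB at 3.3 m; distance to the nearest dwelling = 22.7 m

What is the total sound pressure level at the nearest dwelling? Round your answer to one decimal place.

86.9 dB

Apply inverse-square spreading to bring every level to the receiver, then sum 10^(L/10).
refrigeration condenser: 73 − 20·log₁₀(36.8/4.4) = 73 − 18.45 = 54.55 dB.
packaged HVAC unit: 73 − 20·log₁₀(12.1/3.2) = 73 − 11.55 = 61.45 dB.
shot-blast cabinet: 94 − 20·log₁₀(8.8/3.8) = 94 − 7.29 = 86.71 dB.
CNC lathe: 90 − 20·log₁₀(22.7/3.3) = 90 − 16.75 = 73.25 dB.
Σ 10^(L/10) = 4.912e+08 → L_total = 10·log₁₀(4.912e+08) = 86.91 dB.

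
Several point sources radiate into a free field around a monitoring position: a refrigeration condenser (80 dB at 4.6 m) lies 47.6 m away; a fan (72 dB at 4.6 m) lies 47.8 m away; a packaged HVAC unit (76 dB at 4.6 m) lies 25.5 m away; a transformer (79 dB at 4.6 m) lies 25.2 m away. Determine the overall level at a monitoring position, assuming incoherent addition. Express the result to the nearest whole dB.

First find each source's level at the receiver (point-source: −20·log₁₀(r/r_ref)), then combine on an intensity basis.
refrigeration condenser: 80 − 20·log₁₀(47.6/4.6) = 80 − 20.30 = 59.70 dB.
fan: 72 − 20·log₁₀(47.8/4.6) = 72 − 20.33 = 51.67 dB.
packaged HVAC unit: 76 − 20·log₁₀(25.5/4.6) = 76 − 14.88 = 61.12 dB.
transformer: 79 − 20·log₁₀(25.2/4.6) = 79 − 14.77 = 64.23 dB.
Σ 10^(L/10) = 5.023e+06 → L_total = 10·log₁₀(5.023e+06) = 67.01 dB.

67 dB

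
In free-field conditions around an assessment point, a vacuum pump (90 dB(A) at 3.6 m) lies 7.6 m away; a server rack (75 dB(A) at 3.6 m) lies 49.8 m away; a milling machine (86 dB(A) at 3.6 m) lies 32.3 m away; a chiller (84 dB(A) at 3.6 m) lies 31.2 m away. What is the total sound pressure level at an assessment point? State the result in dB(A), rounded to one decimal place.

Propagate each source to the receiver with L = L_ref − 20·log₁₀(r/r_ref), then add intensities.
vacuum pump: 90 − 20·log₁₀(7.6/3.6) = 90 − 6.49 = 83.51 dB(A).
server rack: 75 − 20·log₁₀(49.8/3.6) = 75 − 22.82 = 52.18 dB(A).
milling machine: 86 − 20·log₁₀(32.3/3.6) = 86 − 19.06 = 66.94 dB(A).
chiller: 84 − 20·log₁₀(31.2/3.6) = 84 − 18.76 = 65.24 dB(A).
Σ 10^(L/10) = 2.328e+08 → L_total = 10·log₁₀(2.328e+08) = 83.67 dB(A).

83.7 dB(A)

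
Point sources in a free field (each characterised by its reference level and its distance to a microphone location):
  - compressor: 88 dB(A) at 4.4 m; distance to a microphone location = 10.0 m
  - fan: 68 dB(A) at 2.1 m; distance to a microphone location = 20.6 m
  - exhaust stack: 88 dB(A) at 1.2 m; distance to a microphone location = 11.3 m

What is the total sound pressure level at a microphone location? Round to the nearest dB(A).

First find each source's level at the receiver (point-source: −20·log₁₀(r/r_ref)), then combine on an intensity basis.
compressor: 88 − 20·log₁₀(10.0/4.4) = 88 − 7.13 = 80.87 dB(A).
fan: 68 − 20·log₁₀(20.6/2.1) = 68 − 19.83 = 48.17 dB(A).
exhaust stack: 88 − 20·log₁₀(11.3/1.2) = 88 − 19.48 = 68.52 dB(A).
Σ 10^(L/10) = 1.293e+08 → L_total = 10·log₁₀(1.293e+08) = 81.12 dB(A).

81 dB(A)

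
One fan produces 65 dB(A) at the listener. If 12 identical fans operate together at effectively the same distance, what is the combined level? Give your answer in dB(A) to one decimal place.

L_total = L₁ + 10·log₁₀ N for N identical incoherent sources.
L_total = 65 + 10·log₁₀(12) = 65 + 10.792 = 75.79 dB(A).

75.8 dB(A)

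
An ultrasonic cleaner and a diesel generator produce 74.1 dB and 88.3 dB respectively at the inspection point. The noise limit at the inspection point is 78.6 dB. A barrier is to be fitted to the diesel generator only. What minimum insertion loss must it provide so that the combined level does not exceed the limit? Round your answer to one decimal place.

The untreated sources together contribute 10^(74.1/10) = 2.570e+07, i.e. 74.10 dB.
The limit corresponds to 10^(78.6/10) = 7.244e+07; subtracting the fixed part leaves 4.674e+07 for the diesel generator, i.e. 76.70 dB.
So the diesel generator must be reduced from 88.3 to 76.70 dB: IL = 11.60 dB.

11.6 dB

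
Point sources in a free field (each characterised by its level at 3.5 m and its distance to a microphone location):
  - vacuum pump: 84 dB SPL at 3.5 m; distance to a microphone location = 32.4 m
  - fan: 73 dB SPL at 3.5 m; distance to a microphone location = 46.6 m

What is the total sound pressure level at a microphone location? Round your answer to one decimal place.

64.8 dB SPL

First find each source's level at the receiver (point-source: −20·log₁₀(r/r_ref)), then combine on an intensity basis.
vacuum pump: 84 − 20·log₁₀(32.4/3.5) = 84 − 19.33 = 64.67 dB SPL.
fan: 73 − 20·log₁₀(46.6/3.5) = 73 − 22.49 = 50.51 dB SPL.
Σ 10^(L/10) = 3.044e+06 → L_total = 10·log₁₀(3.044e+06) = 64.83 dB SPL.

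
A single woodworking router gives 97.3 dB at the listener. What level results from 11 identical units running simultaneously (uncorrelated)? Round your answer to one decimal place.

107.7 dB

With 11 equal, uncorrelated contributions the intensity is 11× that of one unit, giving a rise of 10·log₁₀ 11.
L_total = 97.3 + 10·log₁₀(11) = 97.3 + 10.414 = 107.71 dB.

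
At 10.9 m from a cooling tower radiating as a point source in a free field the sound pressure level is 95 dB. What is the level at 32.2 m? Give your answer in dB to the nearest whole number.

86 dB

Point-source attenuation: ΔL = 20·log₁₀(r₂/r₁) = 20·log₁₀(32.2/10.9) = 9.409 dB.
L₂ = 95 − 20·log₁₀(32.2/10.9) = 95 − 9.409 = 85.59 dB.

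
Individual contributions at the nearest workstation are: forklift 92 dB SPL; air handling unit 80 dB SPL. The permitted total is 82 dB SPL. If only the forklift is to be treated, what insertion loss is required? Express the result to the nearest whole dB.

14 dB

The untreated sources together contribute 10^(80/10) = 1.000e+08, i.e. 80.00 dB SPL.
The limit corresponds to 10^(82/10) = 1.585e+08; subtracting the fixed part leaves 5.849e+07 for the forklift, i.e. 77.67 dB SPL.
Required insertion loss = 92 − 77.67 = 14.33 dB.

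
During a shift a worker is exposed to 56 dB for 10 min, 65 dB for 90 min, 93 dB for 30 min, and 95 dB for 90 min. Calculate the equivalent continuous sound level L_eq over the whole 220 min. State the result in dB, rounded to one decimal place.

The energy average is taken in the linear domain: L_eq = 10·log₁₀[(Σ tᵢ·10^(Lᵢ/10))/T], T = 220 min.
Σ tᵢ·10^(Lᵢ/10) = 10·10^(56/10) + 90·10^(65/10) + 30·10^(93/10) + 90·10^(95/10) = 3.448e+11.
L_eq = 10·log₁₀(3.448e+11/220) = 91.95 dB.

92.0 dB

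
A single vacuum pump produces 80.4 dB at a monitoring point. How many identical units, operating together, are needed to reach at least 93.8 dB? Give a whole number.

N identical sources give L₁ + 10·log₁₀ N, so require 10·log₁₀ N ≥ 93.8 − 80.4 = 13.4 dB.
N ≥ 10^(13.4/10) = 21.878, so N = 22.

22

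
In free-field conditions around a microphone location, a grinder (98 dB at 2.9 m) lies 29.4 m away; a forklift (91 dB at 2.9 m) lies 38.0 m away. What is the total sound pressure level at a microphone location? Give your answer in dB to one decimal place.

Propagate each source to the receiver with L = L_ref − 20·log₁₀(r/r_ref), then add intensities.
grinder: 98 − 20·log₁₀(29.4/2.9) = 98 − 20.12 = 77.88 dB.
forklift: 91 − 20·log₁₀(38.0/2.9) = 91 − 22.35 = 68.65 dB.
Σ 10^(L/10) = 6.872e+07 → L_total = 10·log₁₀(6.872e+07) = 78.37 dB.

78.4 dB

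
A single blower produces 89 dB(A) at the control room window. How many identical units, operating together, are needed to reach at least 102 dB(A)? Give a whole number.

20

Need L₁ + 10·log₁₀ N ≥ 102, i.e. log₁₀ N ≥ 1.30.
N ≥ 10^(13.0/10) = 19.953, so N = 20.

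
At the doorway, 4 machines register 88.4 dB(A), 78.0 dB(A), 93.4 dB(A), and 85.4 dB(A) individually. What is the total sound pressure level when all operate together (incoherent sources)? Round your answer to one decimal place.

95.2 dB(A)

Incoherent sources combine by intensity addition: L_total = 10·log₁₀(Σ 10^(L_i/10)).
Σ 10^(L/10) = 10^(88.4/10) + 10^(78.0/10) + 10^(93.4/10) + 10^(85.4/10) = 3.289e+09.
L_total = 10·log₁₀(3.289e+09) = 95.17 dB(A).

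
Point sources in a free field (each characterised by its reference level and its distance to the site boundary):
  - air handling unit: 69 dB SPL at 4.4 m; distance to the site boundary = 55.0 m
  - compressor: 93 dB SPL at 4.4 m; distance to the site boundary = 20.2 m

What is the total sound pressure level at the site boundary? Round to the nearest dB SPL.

First find each source's level at the receiver (point-source: −20·log₁₀(r/r_ref)), then combine on an intensity basis.
air handling unit: 69 − 20·log₁₀(55.0/4.4) = 69 − 21.94 = 47.06 dB SPL.
compressor: 93 − 20·log₁₀(20.2/4.4) = 93 − 13.24 = 79.76 dB SPL.
Σ 10^(L/10) = 9.472e+07 → L_total = 10·log₁₀(9.472e+07) = 79.76 dB SPL.

80 dB SPL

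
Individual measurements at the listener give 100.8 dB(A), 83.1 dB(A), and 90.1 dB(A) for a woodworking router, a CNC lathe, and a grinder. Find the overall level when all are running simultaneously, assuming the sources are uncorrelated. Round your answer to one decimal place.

101.2 dB(A)

For uncorrelated sources the intensities add, so convert each level to linear form, sum, and take 10·log₁₀ of the total.
Σ 10^(L/10) = 10^(100.8/10) + 10^(83.1/10) + 10^(90.1/10) = 1.325e+10.
L_total = 10·log₁₀(1.325e+10) = 101.22 dB(A).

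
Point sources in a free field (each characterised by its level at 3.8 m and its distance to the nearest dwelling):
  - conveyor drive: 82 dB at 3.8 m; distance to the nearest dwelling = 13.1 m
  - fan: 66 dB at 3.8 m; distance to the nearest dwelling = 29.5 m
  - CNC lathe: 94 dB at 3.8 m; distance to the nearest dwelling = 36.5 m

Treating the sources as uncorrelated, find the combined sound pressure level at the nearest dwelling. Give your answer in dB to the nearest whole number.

76 dB

Propagate each source to the receiver with L = L_ref − 20·log₁₀(r/r_ref), then add intensities.
conveyor drive: 82 − 20·log₁₀(13.1/3.8) = 82 − 10.75 = 71.25 dB.
fan: 66 − 20·log₁₀(29.5/3.8) = 66 − 17.80 = 48.20 dB.
CNC lathe: 94 − 20·log₁₀(36.5/3.8) = 94 − 19.65 = 74.35 dB.
Σ 10^(L/10) = 4.063e+07 → L_total = 10·log₁₀(4.063e+07) = 76.09 dB.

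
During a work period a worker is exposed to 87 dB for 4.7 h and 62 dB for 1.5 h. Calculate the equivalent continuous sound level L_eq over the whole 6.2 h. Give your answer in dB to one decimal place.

85.8 dB

Weight each interval's intensity by its duration and average over T = 6.2 h:
Σ tᵢ·10^(Lᵢ/10) = 4.7·10^(87/10) + 1.5·10^(62/10) = 2.358e+09.
L_eq = 10·log₁₀(2.358e+09/6.2) = 85.80 dB.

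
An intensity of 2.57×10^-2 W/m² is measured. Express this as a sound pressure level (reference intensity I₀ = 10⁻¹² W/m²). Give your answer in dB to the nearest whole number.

104 dB

Dividing by I₀ shifts the exponent by 12: I/I₀ = 2.57×10^10.
L = 10·(0.4099 + 10) = 104.10 dB.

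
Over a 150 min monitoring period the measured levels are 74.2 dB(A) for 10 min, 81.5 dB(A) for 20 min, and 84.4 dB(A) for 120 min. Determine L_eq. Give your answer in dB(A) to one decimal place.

83.8 dB(A)

The energy average is taken in the linear domain: L_eq = 10·log₁₀[(Σ tᵢ·10^(Lᵢ/10))/T], T = 150 min.
Σ tᵢ·10^(Lᵢ/10) = 10·10^(74.2/10) + 20·10^(81.5/10) + 120·10^(84.4/10) = 3.614e+10.
L_eq = 10·log₁₀(3.614e+10/150) = 83.82 dB(A).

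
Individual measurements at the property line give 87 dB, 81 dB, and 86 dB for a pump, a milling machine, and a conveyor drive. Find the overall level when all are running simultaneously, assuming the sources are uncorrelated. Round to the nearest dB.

Incoherent sources combine by intensity addition: L_total = 10·log₁₀(Σ 10^(L_i/10)).
Σ 10^(L/10) = 10^(87/10) + 10^(81/10) + 10^(86/10) = 1.025e+09.
L_total = 10·log₁₀(1.025e+09) = 90.11 dB.

90 dB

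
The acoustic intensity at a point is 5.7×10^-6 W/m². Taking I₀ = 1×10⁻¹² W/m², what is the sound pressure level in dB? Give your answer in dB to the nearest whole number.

I/I₀ = 5.7×10^-6/10⁻¹² = 5.7×10^6, and L = 10·log₁₀(I/I₀).
L = 10·(0.7559 + 6) = 67.56 dB.

68 dB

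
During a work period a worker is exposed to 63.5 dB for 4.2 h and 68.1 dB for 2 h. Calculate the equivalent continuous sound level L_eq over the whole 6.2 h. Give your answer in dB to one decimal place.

Weight each interval's intensity by its duration and average over T = 6.2 h:
Σ tᵢ·10^(Lᵢ/10) = 4.2·10^(63.5/10) + 2·10^(68.1/10) = 2.232e+07.
L_eq = 10·log₁₀(2.232e+07/6.2) = 65.56 dB.

65.6 dB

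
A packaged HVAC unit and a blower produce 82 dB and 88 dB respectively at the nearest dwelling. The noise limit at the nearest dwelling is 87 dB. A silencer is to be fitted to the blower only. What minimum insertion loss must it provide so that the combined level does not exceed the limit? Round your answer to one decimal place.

Everything except the blower sums to 10^(82/10) = 1.585e+08 in linear terms, 82.00 dB.
The limit corresponds to 10^(87/10) = 5.012e+08; subtracting the fixed part leaves 3.427e+08 for the blower, i.e. 85.35 dB.
Required insertion loss = 88 − 85.35 = 2.65 dB.

2.7 dB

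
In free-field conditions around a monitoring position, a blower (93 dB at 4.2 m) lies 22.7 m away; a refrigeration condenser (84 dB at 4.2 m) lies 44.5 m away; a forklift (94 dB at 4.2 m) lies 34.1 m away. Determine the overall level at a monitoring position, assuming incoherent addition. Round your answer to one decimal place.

80.4 dB

Apply inverse-square spreading to bring every level to the receiver, then sum 10^(L/10).
blower: 93 − 20·log₁₀(22.7/4.2) = 93 − 14.66 = 78.34 dB.
refrigeration condenser: 84 − 20·log₁₀(44.5/4.2) = 84 − 20.50 = 63.50 dB.
forklift: 94 − 20·log₁₀(34.1/4.2) = 94 − 18.19 = 75.81 dB.
Σ 10^(L/10) = 1.086e+08 → L_total = 10·log₁₀(1.086e+08) = 80.36 dB.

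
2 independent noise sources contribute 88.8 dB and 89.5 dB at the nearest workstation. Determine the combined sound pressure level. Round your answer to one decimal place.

For uncorrelated sources the intensities add, so convert each level to linear form, sum, and take 10·log₁₀ of the total.
Σ 10^(L/10) = 10^(88.8/10) + 10^(89.5/10) = 1.650e+09.
L_total = 10·log₁₀(1.650e+09) = 92.17 dB.

92.2 dB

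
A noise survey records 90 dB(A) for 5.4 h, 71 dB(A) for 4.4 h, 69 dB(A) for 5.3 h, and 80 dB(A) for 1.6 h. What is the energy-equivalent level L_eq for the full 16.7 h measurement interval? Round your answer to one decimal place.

L_eq = 10·log₁₀[(1/T)·Σ tᵢ·10^(Lᵢ/10)] with T = 16.7 h.
Σ tᵢ·10^(Lᵢ/10) = 5.4·10^(90/10) + 4.4·10^(71/10) + 5.3·10^(69/10) + 1.6·10^(80/10) = 5.657e+09.
L_eq = 10·log₁₀(5.657e+09/16.7) = 85.30 dB(A).

85.3 dB(A)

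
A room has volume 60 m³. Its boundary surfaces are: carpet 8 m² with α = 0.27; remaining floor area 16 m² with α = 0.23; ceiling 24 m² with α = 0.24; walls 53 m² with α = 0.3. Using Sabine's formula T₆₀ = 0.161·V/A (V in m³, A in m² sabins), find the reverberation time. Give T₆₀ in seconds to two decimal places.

0.35 s

Total absorption A = 8·0.27 + 16·0.23 + 24·0.24 + 53·0.3 = 27.50 m² sabins.
T₆₀ = 0.161 × 60 / 27.50 = 0.351 s.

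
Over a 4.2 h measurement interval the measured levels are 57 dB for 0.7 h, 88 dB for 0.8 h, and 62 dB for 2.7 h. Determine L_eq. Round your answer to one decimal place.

L_eq = 10·log₁₀[(1/T)·Σ tᵢ·10^(Lᵢ/10)] with T = 4.2 h.
Σ tᵢ·10^(Lᵢ/10) = 0.7·10^(57/10) + 0.8·10^(88/10) + 2.7·10^(62/10) = 5.094e+08.
L_eq = 10·log₁₀(5.094e+08/4.2) = 80.84 dB.

80.8 dB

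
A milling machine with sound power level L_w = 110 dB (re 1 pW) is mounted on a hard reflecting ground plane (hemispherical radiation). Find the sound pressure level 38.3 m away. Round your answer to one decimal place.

70.4 dB

L_p = L_w − 10·log₁₀(2π·r²) with r = 38.3 m.
2π·r² = 9217 m², 10·log₁₀ of that is 39.646 dB.
L_p = 110 − 39.646 = 70.35 dB.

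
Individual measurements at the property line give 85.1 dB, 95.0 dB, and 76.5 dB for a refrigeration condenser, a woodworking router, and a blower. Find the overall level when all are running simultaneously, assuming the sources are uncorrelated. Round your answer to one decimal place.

95.5 dB

Incoherent sources combine by intensity addition: L_total = 10·log₁₀(Σ 10^(L_i/10)).
Σ 10^(L/10) = 10^(85.1/10) + 10^(95.0/10) + 10^(76.5/10) = 3.531e+09.
L_total = 10·log₁₀(3.531e+09) = 95.48 dB.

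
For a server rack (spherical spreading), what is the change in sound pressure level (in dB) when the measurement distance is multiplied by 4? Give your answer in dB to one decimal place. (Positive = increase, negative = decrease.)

Point-source spreading: ΔL = −20·log₁₀(r₂/r₁).
ΔL = −20·log₁₀(4) = -12.04 dB.

-12.0 dB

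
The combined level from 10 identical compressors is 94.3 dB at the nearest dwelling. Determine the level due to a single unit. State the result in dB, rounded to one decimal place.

10 equal contributions raise the level by 10·log₁₀ 10 = 10.000 dB, so each unit alone gives 94.3 − 10.000.

84.3 dB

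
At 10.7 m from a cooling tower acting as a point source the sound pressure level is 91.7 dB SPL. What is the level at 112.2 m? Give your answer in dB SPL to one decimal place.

Point-source attenuation: ΔL = 20·log₁₀(r₂/r₁) = 20·log₁₀(112.2/10.7) = 20.412 dB.
L₂ = 91.7 − 20·log₁₀(112.2/10.7) = 91.7 − 20.412 = 71.29 dB SPL.

71.3 dB SPL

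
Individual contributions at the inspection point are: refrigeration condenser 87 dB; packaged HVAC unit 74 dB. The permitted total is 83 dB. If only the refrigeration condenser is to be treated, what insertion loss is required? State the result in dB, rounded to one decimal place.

The untreated sources together contribute 10^(74/10) = 2.512e+07, i.e. 74.00 dB.
To meet 83 dB overall, the treated refrigeration condenser may contribute at most 10^(83/10) − 2.512e+07 = 1.744e+08, i.e. 82.42 dB.
So the refrigeration condenser must be reduced from 87 to 82.42 dB: IL = 4.58 dB.

4.6 dB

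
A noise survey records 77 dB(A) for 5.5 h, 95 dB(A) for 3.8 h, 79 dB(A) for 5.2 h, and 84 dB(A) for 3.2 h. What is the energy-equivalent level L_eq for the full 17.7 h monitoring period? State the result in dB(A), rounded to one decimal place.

88.8 dB(A)

The energy average is taken in the linear domain: L_eq = 10·log₁₀[(Σ tᵢ·10^(Lᵢ/10))/T], T = 17.7 h.
Σ tᵢ·10^(Lᵢ/10) = 5.5·10^(77/10) + 3.8·10^(95/10) + 5.2·10^(79/10) + 3.2·10^(84/10) = 1.351e+10.
L_eq = 10·log₁₀(1.351e+10/17.7) = 88.83 dB(A).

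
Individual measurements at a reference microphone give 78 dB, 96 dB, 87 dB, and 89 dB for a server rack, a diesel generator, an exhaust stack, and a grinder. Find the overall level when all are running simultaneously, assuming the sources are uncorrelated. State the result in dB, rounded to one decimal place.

97.3 dB

For uncorrelated sources the intensities add, so convert each level to linear form, sum, and take 10·log₁₀ of the total.
Σ 10^(L/10) = 10^(78/10) + 10^(96/10) + 10^(87/10) + 10^(89/10) = 5.340e+09.
L_total = 10·log₁₀(5.340e+09) = 97.28 dB.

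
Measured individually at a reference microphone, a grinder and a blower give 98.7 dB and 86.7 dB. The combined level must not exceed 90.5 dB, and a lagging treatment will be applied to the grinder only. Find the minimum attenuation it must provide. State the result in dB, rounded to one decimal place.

Fixed contribution from the other source: Σ 10^(L/10) = 10^(86.7/10) = 4.677e+08 (86.70 dB).
To meet 90.5 dB overall, the treated grinder may contribute at most 10^(90.5/10) − 4.677e+08 = 6.543e+08, i.e. 88.16 dB.
So the grinder must be reduced from 98.7 to 88.16 dB: IL = 10.54 dB.

10.5 dB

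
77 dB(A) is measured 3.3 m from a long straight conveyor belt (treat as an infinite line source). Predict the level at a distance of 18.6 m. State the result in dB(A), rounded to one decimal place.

69.5 dB(A)

Cylindrical spreading from a line source gives a 10·log₁₀(r₂/r₁) drop.
L₂ = 77 − 10·log₁₀(18.6/3.3) = 77 − 7.510 = 69.49 dB(A).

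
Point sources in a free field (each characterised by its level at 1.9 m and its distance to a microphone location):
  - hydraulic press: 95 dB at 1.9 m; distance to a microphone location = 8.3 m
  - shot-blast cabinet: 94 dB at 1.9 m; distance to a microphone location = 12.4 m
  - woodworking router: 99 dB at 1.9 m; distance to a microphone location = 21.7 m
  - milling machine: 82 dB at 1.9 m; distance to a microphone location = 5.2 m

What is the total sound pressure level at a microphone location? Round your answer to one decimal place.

84.9 dB

Apply inverse-square spreading to bring every level to the receiver, then sum 10^(L/10).
hydraulic press: 95 − 20·log₁₀(8.3/1.9) = 95 − 12.81 = 82.19 dB.
shot-blast cabinet: 94 − 20·log₁₀(12.4/1.9) = 94 − 16.29 = 77.71 dB.
woodworking router: 99 − 20·log₁₀(21.7/1.9) = 99 − 21.15 = 77.85 dB.
milling machine: 82 − 20·log₁₀(5.2/1.9) = 82 − 8.74 = 73.26 dB.
Σ 10^(L/10) = 3.067e+08 → L_total = 10·log₁₀(3.067e+08) = 84.87 dB.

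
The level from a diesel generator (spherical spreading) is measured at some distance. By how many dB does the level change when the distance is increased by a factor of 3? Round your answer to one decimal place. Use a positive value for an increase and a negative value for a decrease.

-9.5 dB

With spherical spreading the level changes by −20·log₁₀(r₂/r₁).
ΔL = −20·log₁₀(3) = -9.54 dB.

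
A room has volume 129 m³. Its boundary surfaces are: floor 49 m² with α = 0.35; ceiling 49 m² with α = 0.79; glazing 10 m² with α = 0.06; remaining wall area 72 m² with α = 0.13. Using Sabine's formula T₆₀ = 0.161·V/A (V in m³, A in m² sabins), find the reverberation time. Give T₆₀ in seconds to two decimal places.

Total absorption A = 49·0.35 + 49·0.79 + 10·0.06 + 72·0.13 = 65.82 m² sabins.
T₆₀ = 0.161 × 129 / 65.82 = 0.316 s.

0.32 s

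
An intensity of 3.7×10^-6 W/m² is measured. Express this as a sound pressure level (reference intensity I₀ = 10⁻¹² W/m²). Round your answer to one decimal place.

Dividing by I₀ shifts the exponent by 12: I/I₀ = 3.7×10^6.
L = 10·(0.5682 + 6) = 65.68 dB.

65.7 dB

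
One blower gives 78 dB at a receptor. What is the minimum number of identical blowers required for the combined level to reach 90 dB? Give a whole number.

16

N identical sources give L₁ + 10·log₁₀ N, so require 10·log₁₀ N ≥ 90 − 78 = 12.0 dB.
N ≥ 10^(12.0/10) = 15.849, so N = 16.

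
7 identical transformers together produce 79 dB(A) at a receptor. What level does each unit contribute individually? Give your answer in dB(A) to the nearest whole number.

71 dB(A)

7 equal contributions raise the level by 10·log₁₀ 7 = 8.451 dB, so each unit alone gives 79 − 8.451.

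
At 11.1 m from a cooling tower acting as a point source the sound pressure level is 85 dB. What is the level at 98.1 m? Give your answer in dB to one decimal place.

66.1 dB

For a point source, L₂ = L₁ − 20·log₁₀(r₂/r₁).
L₂ = 85 − 20·log₁₀(98.1/11.1) = 85 − 18.927 = 66.07 dB.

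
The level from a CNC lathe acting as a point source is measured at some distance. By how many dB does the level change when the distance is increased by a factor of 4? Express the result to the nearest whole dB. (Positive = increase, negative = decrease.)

Point-source spreading: ΔL = −20·log₁₀(r₂/r₁).
ΔL = −20·log₁₀(4) = -12.04 dB.

-12 dB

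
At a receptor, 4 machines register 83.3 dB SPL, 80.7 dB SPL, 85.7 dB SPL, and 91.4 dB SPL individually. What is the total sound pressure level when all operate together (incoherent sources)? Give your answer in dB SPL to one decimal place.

93.2 dB SPL

For uncorrelated sources the intensities add, so convert each level to linear form, sum, and take 10·log₁₀ of the total.
Σ 10^(L/10) = 10^(83.3/10) + 10^(80.7/10) + 10^(85.7/10) + 10^(91.4/10) = 2.083e+09.
L_total = 10·log₁₀(2.083e+09) = 93.19 dB SPL.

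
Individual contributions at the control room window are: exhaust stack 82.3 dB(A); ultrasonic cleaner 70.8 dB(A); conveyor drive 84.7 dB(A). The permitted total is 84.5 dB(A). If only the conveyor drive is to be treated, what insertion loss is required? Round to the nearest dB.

5 dB

The untreated sources together contribute 10^(82.3/10) + 10^(70.8/10) = 1.818e+08, i.e. 82.60 dB(A).
The limit corresponds to 10^(84.5/10) = 2.818e+08; subtracting the fixed part leaves 9.999e+07 for the conveyor drive, i.e. 80.00 dB(A).
So the conveyor drive must be reduced from 84.7 to 80.00 dB(A): IL = 4.70 dB.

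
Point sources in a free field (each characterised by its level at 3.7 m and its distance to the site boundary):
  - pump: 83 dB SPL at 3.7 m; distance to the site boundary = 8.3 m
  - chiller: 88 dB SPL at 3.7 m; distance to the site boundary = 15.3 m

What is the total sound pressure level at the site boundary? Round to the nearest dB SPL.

79 dB SPL

First find each source's level at the receiver (point-source: −20·log₁₀(r/r_ref)), then combine on an intensity basis.
pump: 83 − 20·log₁₀(8.3/3.7) = 83 − 7.02 = 75.98 dB SPL.
chiller: 88 − 20·log₁₀(15.3/3.7) = 88 − 12.33 = 75.67 dB SPL.
Σ 10^(L/10) = 7.655e+07 → L_total = 10·log₁₀(7.655e+07) = 78.84 dB SPL.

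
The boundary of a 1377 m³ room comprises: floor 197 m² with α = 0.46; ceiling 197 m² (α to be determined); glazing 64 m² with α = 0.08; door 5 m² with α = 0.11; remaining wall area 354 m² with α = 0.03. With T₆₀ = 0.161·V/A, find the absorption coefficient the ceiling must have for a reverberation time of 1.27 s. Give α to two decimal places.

0.34

A = 0.161·V/T₆₀ = 0.161·1377/1.27 = 174.56 m² sabins.
Absorption from the other surfaces = 197·0.46 + 64·0.08 + 5·0.11 + 354·0.03 = 106.91 m², so the ceiling must supply 67.65 m² over 197 m².
α = 67.65/197 = 0.343.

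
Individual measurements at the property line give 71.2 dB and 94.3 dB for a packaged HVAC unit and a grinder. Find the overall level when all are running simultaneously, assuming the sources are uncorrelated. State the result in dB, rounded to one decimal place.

94.3 dB

For uncorrelated sources the intensities add, so convert each level to linear form, sum, and take 10·log₁₀ of the total.
Σ 10^(L/10) = 10^(71.2/10) + 10^(94.3/10) = 2.705e+09.
L_total = 10·log₁₀(2.705e+09) = 94.32 dB.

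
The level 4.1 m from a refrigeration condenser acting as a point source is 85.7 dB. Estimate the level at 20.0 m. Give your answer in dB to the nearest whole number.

For a point source, L₂ = L₁ − 20·log₁₀(r₂/r₁).
L₂ = 85.7 − 20·log₁₀(20.0/4.1) = 85.7 − 13.765 = 71.94 dB.

72 dB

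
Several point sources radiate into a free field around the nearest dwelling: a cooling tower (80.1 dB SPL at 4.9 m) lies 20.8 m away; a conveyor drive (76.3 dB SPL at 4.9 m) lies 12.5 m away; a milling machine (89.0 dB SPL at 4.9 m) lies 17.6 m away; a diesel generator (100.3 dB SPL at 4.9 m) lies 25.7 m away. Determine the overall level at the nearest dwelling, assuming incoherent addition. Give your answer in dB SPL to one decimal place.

86.7 dB SPL

First find each source's level at the receiver (point-source: −20·log₁₀(r/r_ref)), then combine on an intensity basis.
cooling tower: 80.1 − 20·log₁₀(20.8/4.9) = 80.1 − 12.56 = 67.54 dB SPL.
conveyor drive: 76.3 − 20·log₁₀(12.5/4.9) = 76.3 − 8.13 = 68.17 dB SPL.
milling machine: 89.0 − 20·log₁₀(17.6/4.9) = 89.0 − 11.11 = 77.89 dB SPL.
diesel generator: 100.3 − 20·log₁₀(25.7/4.9) = 100.3 − 14.39 = 85.91 dB SPL.
Σ 10^(L/10) = 4.633e+08 → L_total = 10·log₁₀(4.633e+08) = 86.66 dB SPL.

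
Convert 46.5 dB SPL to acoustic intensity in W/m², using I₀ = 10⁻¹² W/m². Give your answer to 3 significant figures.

I = I₀·10^(L/10) = 10⁻¹² × 10^(46.5/10) = 10^(-7.350).

4.47e-08 W/m²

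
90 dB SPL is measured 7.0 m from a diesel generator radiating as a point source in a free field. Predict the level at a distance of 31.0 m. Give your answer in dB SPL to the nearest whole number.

Spherical spreading from a point source gives a 20·log₁₀(r₂/r₁) drop.
L₂ = 90 − 20·log₁₀(31.0/7.0) = 90 − 12.925 = 77.07 dB SPL.

77 dB SPL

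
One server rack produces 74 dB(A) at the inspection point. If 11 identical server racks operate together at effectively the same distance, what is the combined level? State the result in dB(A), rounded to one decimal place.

N identical incoherent sources raise the level by 10·log₁₀ N.
L_total = 74 + 10·log₁₀(11) = 74 + 10.414 = 84.41 dB(A).

84.4 dB(A)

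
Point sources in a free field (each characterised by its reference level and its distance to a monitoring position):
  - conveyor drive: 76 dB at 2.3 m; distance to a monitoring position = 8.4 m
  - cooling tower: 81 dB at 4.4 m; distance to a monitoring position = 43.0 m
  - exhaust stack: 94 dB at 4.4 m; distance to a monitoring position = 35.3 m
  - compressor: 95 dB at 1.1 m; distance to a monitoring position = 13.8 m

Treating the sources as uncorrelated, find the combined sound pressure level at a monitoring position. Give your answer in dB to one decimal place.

Propagate each source to the receiver with L = L_ref − 20·log₁₀(r/r_ref), then add intensities.
conveyor drive: 76 − 20·log₁₀(8.4/2.3) = 76 − 11.25 = 64.75 dB.
cooling tower: 81 − 20·log₁₀(43.0/4.4) = 81 − 19.80 = 61.20 dB.
exhaust stack: 94 − 20·log₁₀(35.3/4.4) = 94 − 18.09 = 75.91 dB.
compressor: 95 − 20·log₁₀(13.8/1.1) = 95 − 21.97 = 73.03 dB.
Σ 10^(L/10) = 6.342e+07 → L_total = 10·log₁₀(6.342e+07) = 78.02 dB.

78.0 dB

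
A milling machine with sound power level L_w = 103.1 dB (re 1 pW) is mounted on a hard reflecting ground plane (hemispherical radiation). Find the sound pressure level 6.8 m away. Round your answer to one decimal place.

78.5 dB

Free-field hemispherical radiation: L_p = L_w − 10·log₁₀(2π·r²), r = 6.8 m.
2π·r² = 290.5 m², 10·log₁₀ of that is 24.632 dB.
L_p = 103.1 − 24.632 = 78.47 dB.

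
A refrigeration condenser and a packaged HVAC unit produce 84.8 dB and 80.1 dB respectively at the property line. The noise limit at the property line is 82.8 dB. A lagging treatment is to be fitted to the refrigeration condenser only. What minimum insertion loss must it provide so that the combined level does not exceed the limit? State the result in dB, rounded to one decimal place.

Everything except the refrigeration condenser sums to 10^(80.1/10) = 1.023e+08 in linear terms, 80.10 dB.
To meet 82.8 dB overall, the treated refrigeration condenser may contribute at most 10^(82.8/10) − 1.023e+08 = 8.822e+07, i.e. 79.46 dB.
So the refrigeration condenser must be reduced from 84.8 to 79.46 dB: IL = 5.34 dB.

5.3 dB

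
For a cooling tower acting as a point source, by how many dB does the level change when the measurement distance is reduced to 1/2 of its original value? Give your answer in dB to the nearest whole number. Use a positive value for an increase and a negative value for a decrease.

With spherical spreading the level changes by −20·log₁₀(r₂/r₁).
ΔL = −20·log₁₀(0.5) = +6.02 dB.

+6 dB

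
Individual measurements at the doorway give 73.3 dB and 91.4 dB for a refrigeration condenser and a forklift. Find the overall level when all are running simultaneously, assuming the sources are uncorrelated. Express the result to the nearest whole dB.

91 dB

Incoherent sources combine by intensity addition: L_total = 10·log₁₀(Σ 10^(L_i/10)).
Σ 10^(L/10) = 10^(73.3/10) + 10^(91.4/10) = 1.402e+09.
L_total = 10·log₁₀(1.402e+09) = 91.47 dB.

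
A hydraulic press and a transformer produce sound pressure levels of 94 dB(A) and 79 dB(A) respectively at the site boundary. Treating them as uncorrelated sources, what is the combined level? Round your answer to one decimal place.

Incoherent sources combine by intensity addition: L_total = 10·log₁₀(Σ 10^(L_i/10)).
Σ 10^(L/10) = 10^(94/10) + 10^(79/10) = 2.591e+09.
L_total = 10·log₁₀(2.591e+09) = 94.14 dB(A).

94.1 dB(A)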